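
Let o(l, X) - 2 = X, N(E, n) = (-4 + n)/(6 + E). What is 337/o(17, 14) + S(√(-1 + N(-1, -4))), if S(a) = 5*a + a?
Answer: 337/16 + 6*I*√65/5 ≈ 21.063 + 9.6747*I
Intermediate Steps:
N(E, n) = (-4 + n)/(6 + E)
o(l, X) = 2 + X
S(a) = 6*a
337/o(17, 14) + S(√(-1 + N(-1, -4))) = 337/(2 + 14) + 6*√(-1 + (-4 - 4)/(6 - 1)) = 337/16 + 6*√(-1 - 8/5) = 337/16 + 6*√(-13/5) = 337/16 + 6*(I*√65/5) = 337/16 + 6*I*√65/5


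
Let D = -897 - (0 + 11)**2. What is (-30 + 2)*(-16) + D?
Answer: -570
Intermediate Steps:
D = -1018 (D = -897 - 1*11**2 = -897 - 1*121 = -897 - 121 = -1018)
(-30 + 2)*(-16) + D = (-30 + 2)*(-16) - 1018 = -28*(-16) - 1018 = 448 - 1018 = -570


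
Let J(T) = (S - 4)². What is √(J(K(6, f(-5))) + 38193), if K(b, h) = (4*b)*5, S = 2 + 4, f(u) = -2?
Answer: √38197 ≈ 195.44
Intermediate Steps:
S = 6
K(b, h) = 20*b
J(T) = 4 (J(T) = (6 - 4)² = 2² = 4)
√(J(K(6, f(-5))) + 38193) = √(4 + 38193) = √38197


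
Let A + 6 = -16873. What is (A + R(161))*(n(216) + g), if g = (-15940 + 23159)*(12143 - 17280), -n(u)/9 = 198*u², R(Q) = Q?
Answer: 2009921466410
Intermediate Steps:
A = -16879 (A = -6 - 16873 = -16879)
n(u) = -1782*u²
g = -37084003 (g = 7219*(-5137) = -37084003)
(A + R(161))*(n(216) + g) = (-16879 + 161)*(-1782*216² - 37084003) = -16718*(-1782*46656 - 37084003) = -16718*(-83140992 - 37084003) = -16718*(-120224995) = 2009921466410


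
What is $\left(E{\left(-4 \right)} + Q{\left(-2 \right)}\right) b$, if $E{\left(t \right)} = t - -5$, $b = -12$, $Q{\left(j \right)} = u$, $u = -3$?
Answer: $24$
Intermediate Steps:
$Q{\left(j \right)} = -3$
$E{\left(t \right)} = 5 + t$ ($E{\left(t \right)} = t + 5 = 5 + t$)
$\left(E{\left(-4 \right)} + Q{\left(-2 \right)}\right) b = \left(\left(5 - 4\right) - 3\right) \left(-12\right) = \left(1 - 3\right) \left(-12\right) = \left(-2\right) \left(-12\right) = 24$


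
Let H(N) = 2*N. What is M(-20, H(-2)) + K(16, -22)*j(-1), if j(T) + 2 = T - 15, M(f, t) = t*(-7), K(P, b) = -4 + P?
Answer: -188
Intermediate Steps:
M(f, t) = -7*t
j(T) = -17 + T (j(T) = -2 + (T - 15) = -2 + (-15 + T) = -17 + T)
M(-20, H(-2)) + K(16, -22)*j(-1) = -14*(-2) + (-4 + 16)*(-17 - 1) = -7*(-4) + 12*(-18) = 28 - 216 = -188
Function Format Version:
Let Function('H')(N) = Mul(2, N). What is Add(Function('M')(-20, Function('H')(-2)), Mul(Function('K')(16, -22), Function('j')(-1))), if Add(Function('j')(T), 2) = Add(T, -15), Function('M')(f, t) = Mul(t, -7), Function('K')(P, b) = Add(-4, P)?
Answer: -188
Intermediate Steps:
Function('M')(f, t) = Mul(-7, t)
Function('j')(T) = Add(-17, T) (Function('j')(T) = Add(-2, Add(T, -15)) = Add(-2, Add(-15, T)) = Add(-17, T))
Add(Function('M')(-20, Function('H')(-2)), Mul(Function('K')(16, -22), Function('j')(-1))) = Add(Mul(-7, Mul(2, -2)), Mul(Add(-4, 16), Add(-17, -1))) = Add(Mul(-7, -4), Mul(12, -18)) = Add(28, -216) = -188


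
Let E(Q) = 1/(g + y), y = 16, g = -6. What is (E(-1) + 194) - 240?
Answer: -459/10 ≈ -45.900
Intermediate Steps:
E(Q) = ⅒ (E(Q) = 1/(-6 + 16) = 1/10 = ⅒)
(E(-1) + 194) - 240 = (⅒ + 194) - 240 = 1941/10 - 240 = -459/10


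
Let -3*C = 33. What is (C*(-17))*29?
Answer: 5423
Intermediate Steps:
C = -11 (C = -⅓*33 = -11)
(C*(-17))*29 = -11*(-17)*29 = 187*29 = 5423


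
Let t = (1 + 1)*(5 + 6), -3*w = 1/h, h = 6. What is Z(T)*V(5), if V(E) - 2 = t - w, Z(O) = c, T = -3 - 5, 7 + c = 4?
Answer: -433/6 ≈ -72.167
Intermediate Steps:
c = -3 (c = -7 + 4 = -3)
T = -8
w = -1/18 (w = -⅓/6 = -⅓*⅙ = -1/18 ≈ -0.055556)
t = 22 (t = 2*11 = 22)
Z(O) = -3
V(E) = 433/18 (V(E) = 2 + (22 - 1*(-1/18)) = 2 + (22 + 1/18) = 2 + 397/18 = 433/18)
Z(T)*V(5) = -3*433/18 = -433/6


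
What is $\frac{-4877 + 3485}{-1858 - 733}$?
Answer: $\frac{1392}{2591} \approx 0.53724$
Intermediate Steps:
$\frac{-4877 + 3485}{-1858 - 733} = - \frac{1392}{-2591} = \left(-1392\right) \left(- \frac{1}{2591}\right) = \frac{1392}{2591}$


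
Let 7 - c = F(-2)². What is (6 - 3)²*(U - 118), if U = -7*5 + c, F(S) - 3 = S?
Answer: -1323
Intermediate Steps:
F(S) = 3 + S
c = 6 (c = 7 - (3 - 2)² = 7 - 1*1² = 7 - 1*1 = 7 - 1 = 6)
U = -29 (U = -7*5 + 6 = -35 + 6 = -29)
(6 - 3)²*(U - 118) = (6 - 3)²*(-29 - 118) = 3²*(-147) = 9*(-147) = -1323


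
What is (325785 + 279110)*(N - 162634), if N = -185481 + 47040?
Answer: -182118762125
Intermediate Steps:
N = -138441
(325785 + 279110)*(N - 162634) = (325785 + 279110)*(-138441 - 162634) = 604895*(-301075) = -182118762125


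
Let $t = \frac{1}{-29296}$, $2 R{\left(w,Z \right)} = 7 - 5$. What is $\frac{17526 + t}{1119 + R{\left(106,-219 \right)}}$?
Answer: $\frac{102688339}{6562304} \approx 15.648$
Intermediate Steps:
$R{\left(w,Z \right)} = 1$ ($R{\left(w,Z \right)} = \frac{7 - 5}{2} = \frac{1}{2} \cdot 2 = 1$)
$t = - \frac{1}{29296} \approx -3.4134 \cdot 10^{-5}$
$\frac{17526 + t}{1119 + R{\left(106,-219 \right)}} = \frac{17526 - \frac{1}{29296}}{1119 + 1} = \frac{513441695}{29296 \cdot 1120} = \frac{513441695}{29296} \cdot \frac{1}{1120} = \frac{102688339}{6562304}$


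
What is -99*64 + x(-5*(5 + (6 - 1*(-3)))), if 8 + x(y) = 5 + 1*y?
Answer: -6409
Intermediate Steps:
x(y) = -3 + y (x(y) = -8 + (5 + 1*y) = -8 + (5 + y) = -3 + y)
-99*64 + x(-5*(5 + (6 - 1*(-3)))) = -99*64 + (-3 - 5*(5 + (6 - 1*(-3)))) = -6336 + (-3 - 5*(5 + (6 + 3))) = -6336 + (-3 - 5*(5 + 9)) = -6336 + (-3 - 5*14) = -6336 + (-3 - 70) = -6336 - 73 = -6409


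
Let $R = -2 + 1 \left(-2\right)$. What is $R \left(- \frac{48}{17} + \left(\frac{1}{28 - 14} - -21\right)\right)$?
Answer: $- \frac{8686}{119} \approx -72.992$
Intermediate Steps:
$R = -4$ ($R = -2 - 2 = -4$)
$R \left(- \frac{48}{17} + \left(\frac{1}{28 - 14} - -21\right)\right) = - 4 \left(- \frac{48}{17} + \left(\frac{1}{28 - 14} - -21\right)\right) = - 4 \left(\left(-48\right) \frac{1}{17} + \left(\frac{1}{14} + 21\right)\right) = - 4 \left(- \frac{48}{17} + \left(\frac{1}{14} + 21\right)\right) = - 4 \left(- \frac{48}{17} + \frac{295}{14}\right) = \left(-4\right) \frac{4343}{238} = - \frac{8686}{119}$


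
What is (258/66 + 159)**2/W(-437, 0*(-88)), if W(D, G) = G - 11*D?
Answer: 3211264/581647 ≈ 5.5210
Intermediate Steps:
(258/66 + 159)**2/W(-437, 0*(-88)) = (258/66 + 159)**2/(0*(-88) - 11*(-437)) = (258*(1/66) + 159)**2/(0 + 4807) = (43/11 + 159)**2/4807 = (1792/11)**2*(1/4807) = (3211264/121)*(1/4807) = 3211264/581647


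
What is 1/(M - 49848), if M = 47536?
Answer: -1/2312 ≈ -0.00043253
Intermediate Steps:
1/(M - 49848) = 1/(47536 - 49848) = 1/(-2312) = -1/2312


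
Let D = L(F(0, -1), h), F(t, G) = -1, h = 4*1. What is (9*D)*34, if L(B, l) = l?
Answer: 1224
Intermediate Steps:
h = 4
D = 4
(9*D)*34 = (9*4)*34 = 36*34 = 1224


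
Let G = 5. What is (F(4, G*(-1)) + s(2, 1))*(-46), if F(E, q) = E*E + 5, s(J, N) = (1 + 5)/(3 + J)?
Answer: -5106/5 ≈ -1021.2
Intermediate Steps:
s(J, N) = 6/(3 + J)
F(E, q) = 5 + E² (F(E, q) = E² + 5 = 5 + E²)
(F(4, G*(-1)) + s(2, 1))*(-46) = ((5 + 4²) + 6/(3 + 2))*(-46) = ((5 + 16) + 6/5)*(-46) = (21 + 6*(⅕))*(-46) = (21 + 6/5)*(-46) = (111/5)*(-46) = -5106/5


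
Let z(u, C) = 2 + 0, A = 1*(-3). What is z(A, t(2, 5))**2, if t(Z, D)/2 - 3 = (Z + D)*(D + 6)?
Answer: 4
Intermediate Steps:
t(Z, D) = 6 + 2*(6 + D)*(D + Z) (t(Z, D) = 6 + 2*((Z + D)*(D + 6)) = 6 + 2*((D + Z)*(6 + D)) = 6 + 2*((6 + D)*(D + Z)) = 6 + 2*(6 + D)*(D + Z))
A = -3
z(u, C) = 2
z(A, t(2, 5))**2 = 2**2 = 4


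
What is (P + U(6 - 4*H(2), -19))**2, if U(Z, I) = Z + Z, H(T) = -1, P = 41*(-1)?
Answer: 441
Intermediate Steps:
P = -41
U(Z, I) = 2*Z
(P + U(6 - 4*H(2), -19))**2 = (-41 + 2*(6 - 4*(-1)))**2 = (-41 + 2*(6 + 4))**2 = (-41 + 2*10)**2 = (-41 + 20)**2 = (-21)**2 = 441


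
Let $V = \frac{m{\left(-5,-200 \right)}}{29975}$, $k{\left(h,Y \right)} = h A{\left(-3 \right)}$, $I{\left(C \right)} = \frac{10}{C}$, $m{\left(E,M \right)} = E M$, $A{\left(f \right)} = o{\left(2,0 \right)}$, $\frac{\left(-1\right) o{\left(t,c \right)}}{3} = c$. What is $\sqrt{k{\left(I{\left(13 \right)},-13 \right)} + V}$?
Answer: $\frac{2 \sqrt{11990}}{1199} \approx 0.18265$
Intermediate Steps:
$o{\left(t,c \right)} = - 3 c$
$A{\left(f \right)} = 0$ ($A{\left(f \right)} = \left(-3\right) 0 = 0$)
$k{\left(h,Y \right)} = 0$ ($k{\left(h,Y \right)} = h 0 = 0$)
$V = \frac{40}{1199}$ ($V = \frac{\left(-5\right) \left(-200\right)}{29975} = 1000 \cdot \frac{1}{29975} = \frac{40}{1199} \approx 0.033361$)
$\sqrt{k{\left(I{\left(13 \right)},-13 \right)} + V} = \sqrt{0 + \frac{40}{1199}} = \sqrt{\frac{40}{1199}} = \frac{2 \sqrt{11990}}{1199}$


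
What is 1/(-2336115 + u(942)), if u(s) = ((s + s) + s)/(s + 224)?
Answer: -583/1361953632 ≈ -4.2806e-7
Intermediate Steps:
u(s) = 3*s/(224 + s) (u(s) = (2*s + s)/(224 + s) = (3*s)/(224 + s) = 3*s/(224 + s))
1/(-2336115 + u(942)) = 1/(-2336115 + 3*942/(224 + 942)) = 1/(-2336115 + 3*942/1166) = 1/(-2336115 + 3*942*(1/1166)) = 1/(-2336115 + 1413/583) = 1/(-1361953632/583) = -583/1361953632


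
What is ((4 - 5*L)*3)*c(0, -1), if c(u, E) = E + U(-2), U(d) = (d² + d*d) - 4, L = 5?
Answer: -189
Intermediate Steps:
U(d) = -4 + 2*d² (U(d) = (d² + d²) - 4 = 2*d² - 4 = -4 + 2*d²)
c(u, E) = 4 + E (c(u, E) = E + (-4 + 2*(-2)²) = E + (-4 + 2*4) = E + (-4 + 8) = E + 4 = 4 + E)
((4 - 5*L)*3)*c(0, -1) = ((4 - 5*5)*3)*(4 - 1) = ((4 - 25)*3)*3 = -21*3*3 = -63*3 = -189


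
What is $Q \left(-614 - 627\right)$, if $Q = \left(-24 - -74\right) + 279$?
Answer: $-408289$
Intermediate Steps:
$Q = 329$ ($Q = \left(-24 + 74\right) + 279 = 50 + 279 = 329$)
$Q \left(-614 - 627\right) = 329 \left(-614 - 627\right) = 329 \left(-1241\right) = -408289$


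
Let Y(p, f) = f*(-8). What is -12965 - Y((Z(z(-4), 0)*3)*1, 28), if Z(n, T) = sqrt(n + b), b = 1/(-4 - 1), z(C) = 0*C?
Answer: -12741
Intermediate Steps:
z(C) = 0
b = -1/5 (b = 1/(-5) = -1/5 ≈ -0.20000)
Z(n, T) = sqrt(-1/5 + n) (Z(n, T) = sqrt(n - 1/5) = sqrt(-1/5 + n))
Y(p, f) = -8*f
-12965 - Y((Z(z(-4), 0)*3)*1, 28) = -12965 - (-8)*28 = -12965 - 1*(-224) = -12965 + 224 = -12741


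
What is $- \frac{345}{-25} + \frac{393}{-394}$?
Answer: $\frac{25221}{1970} \approx 12.803$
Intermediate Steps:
$- \frac{345}{-25} + \frac{393}{-394} = \left(-345\right) \left(- \frac{1}{25}\right) + 393 \left(- \frac{1}{394}\right) = \frac{69}{5} - \frac{393}{394} = \frac{25221}{1970}$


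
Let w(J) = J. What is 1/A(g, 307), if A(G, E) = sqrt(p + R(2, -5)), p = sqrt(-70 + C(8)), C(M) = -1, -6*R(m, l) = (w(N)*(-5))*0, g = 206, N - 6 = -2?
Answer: -71**(3/4)*I**(3/2)/71 ≈ 0.2436 - 0.2436*I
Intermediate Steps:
N = 4 (N = 6 - 2 = 4)
R(m, l) = 0 (R(m, l) = -4*(-5)*0/6 = -(-10)*0/3 = -1/6*0 = 0)
p = I*sqrt(71) (p = sqrt(-70 - 1) = sqrt(-71) = I*sqrt(71) ≈ 8.4261*I)
A(G, E) = 71**(1/4)*sqrt(I) (A(G, E) = sqrt(I*sqrt(71) + 0) = sqrt(I*sqrt(71)) = 71**(1/4)*sqrt(I))
1/A(g, 307) = 1/(71**(1/4)*sqrt(I)) = -71**(3/4)*I**(3/2)/71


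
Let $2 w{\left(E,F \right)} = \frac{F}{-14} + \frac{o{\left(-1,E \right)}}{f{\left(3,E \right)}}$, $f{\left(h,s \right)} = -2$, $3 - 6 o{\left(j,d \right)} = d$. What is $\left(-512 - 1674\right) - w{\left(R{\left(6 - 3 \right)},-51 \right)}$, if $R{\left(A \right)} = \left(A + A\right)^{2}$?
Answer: $- \frac{122595}{56} \approx -2189.2$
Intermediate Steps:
$R{\left(A \right)} = 4 A^{2}$ ($R{\left(A \right)} = \left(2 A\right)^{2} = 4 A^{2}$)
$o{\left(j,d \right)} = \frac{1}{2} - \frac{d}{6}$
$w{\left(E,F \right)} = - \frac{1}{8} - \frac{F}{28} + \frac{E}{24}$ ($w{\left(E,F \right)} = \frac{\frac{F}{-14} + \frac{\frac{1}{2} - \frac{E}{6}}{-2}}{2} = \frac{F \left(- \frac{1}{14}\right) + \left(\frac{1}{2} - \frac{E}{6}\right) \left(- \frac{1}{2}\right)}{2} = \frac{- \frac{F}{14} + \left(- \frac{1}{4} + \frac{E}{12}\right)}{2} = \frac{- \frac{1}{4} - \frac{F}{14} + \frac{E}{12}}{2} = - \frac{1}{8} - \frac{F}{28} + \frac{E}{24}$)
$\left(-512 - 1674\right) - w{\left(R{\left(6 - 3 \right)},-51 \right)} = \left(-512 - 1674\right) - \left(- \frac{1}{8} - - \frac{51}{28} + \frac{4 \left(6 - 3\right)^{2}}{24}\right) = -2186 - \left(- \frac{1}{8} + \frac{51}{28} + \frac{4 \cdot 3^{2}}{24}\right) = -2186 - \left(- \frac{1}{8} + \frac{51}{28} + \frac{4 \cdot 9}{24}\right) = -2186 - \left(- \frac{1}{8} + \frac{51}{28} + \frac{1}{24} \cdot 36\right) = -2186 - \left(- \frac{1}{8} + \frac{51}{28} + \frac{3}{2}\right) = -2186 - \frac{179}{56} = - \frac{122595}{56}$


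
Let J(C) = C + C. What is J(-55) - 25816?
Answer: -25926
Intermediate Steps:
J(C) = 2*C
J(-55) - 25816 = 2*(-55) - 25816 = -110 - 25816 = -25926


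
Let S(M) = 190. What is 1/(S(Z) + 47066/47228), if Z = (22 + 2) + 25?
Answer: 23614/4510193 ≈ 0.0052357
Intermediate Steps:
Z = 49 (Z = 24 + 25 = 49)
1/(S(Z) + 47066/47228) = 1/(190 + 47066/47228) = 1/(190 + 47066*(1/47228)) = 1/(190 + 23533/23614) = 1/(4510193/23614) = 23614/4510193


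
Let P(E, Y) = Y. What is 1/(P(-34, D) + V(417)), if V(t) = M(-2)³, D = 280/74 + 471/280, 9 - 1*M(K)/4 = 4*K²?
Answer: -10360/227366093 ≈ -4.5565e-5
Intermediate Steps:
M(K) = 36 - 16*K²
D = 56627/10360 (D = 280*(1/74) + 471*(1/280) = 140/37 + 471/280 = 56627/10360 ≈ 5.4659)
V(t) = -21952 (V(t) = (36 - 16*(-2)²)³ = (36 - 16*4)³ = (36 - 64)³ = (-28)³ = -21952)
1/(P(-34, D) + V(417)) = 1/(56627/10360 - 21952) = 1/(-227366093/10360) = -10360/227366093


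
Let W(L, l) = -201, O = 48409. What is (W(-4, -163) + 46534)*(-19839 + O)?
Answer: 1323733810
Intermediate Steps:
(W(-4, -163) + 46534)*(-19839 + O) = (-201 + 46534)*(-19839 + 48409) = 46333*28570 = 1323733810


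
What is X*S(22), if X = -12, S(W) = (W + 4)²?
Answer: -8112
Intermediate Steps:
S(W) = (4 + W)²
X*S(22) = -12*(4 + 22)² = -12*26² = -12*676 = -8112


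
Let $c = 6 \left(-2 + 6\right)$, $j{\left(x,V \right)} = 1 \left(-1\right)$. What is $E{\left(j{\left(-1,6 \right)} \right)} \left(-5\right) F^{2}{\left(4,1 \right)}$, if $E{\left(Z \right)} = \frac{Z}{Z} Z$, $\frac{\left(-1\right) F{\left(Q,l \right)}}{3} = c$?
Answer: $25920$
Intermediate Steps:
$j{\left(x,V \right)} = -1$
$c = 24$ ($c = 6 \cdot 4 = 24$)
$F{\left(Q,l \right)} = -72$ ($F{\left(Q,l \right)} = \left(-3\right) 24 = -72$)
$E{\left(Z \right)} = Z$ ($E{\left(Z \right)} = 1 Z = Z$)
$E{\left(j{\left(-1,6 \right)} \right)} \left(-5\right) F^{2}{\left(4,1 \right)} = \left(-1\right) \left(-5\right) \left(-72\right)^{2} = 5 \cdot 5184 = 25920$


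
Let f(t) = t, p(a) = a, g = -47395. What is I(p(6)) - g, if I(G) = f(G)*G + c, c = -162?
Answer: 47269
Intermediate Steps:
I(G) = -162 + G**2 (I(G) = G*G - 162 = G**2 - 162 = -162 + G**2)
I(p(6)) - g = (-162 + 6**2) - 1*(-47395) = (-162 + 36) + 47395 = -126 + 47395 = 47269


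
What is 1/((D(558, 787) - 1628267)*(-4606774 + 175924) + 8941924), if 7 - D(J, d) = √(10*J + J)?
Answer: 1504292069/10852842614868908126006 - 60975*√682/238762537527115978772132 ≈ 1.3860e-13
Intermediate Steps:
D(J, d) = 7 - √11*√J (D(J, d) = 7 - √(10*J + J) = 7 - √(11*J) = 7 - √11*√J)
1/((D(558, 787) - 1628267)*(-4606774 + 175924) + 8941924) = 1/(((7 - √11*√558) - 1628267)*(-4606774 + 175924) + 8941924) = 1/(((7 - √11*3*√62) - 1628267)*(-4430850) + 8941924) = 1/(((7 - 3*√682) - 1628267)*(-4430850) + 8941924) = 1/((-1628260 - 3*√682)*(-4430850) + 8941924) = 1/((7214575821000 + 13292550*√682) + 8941924) = 1/(7214584762924 + 13292550*√682)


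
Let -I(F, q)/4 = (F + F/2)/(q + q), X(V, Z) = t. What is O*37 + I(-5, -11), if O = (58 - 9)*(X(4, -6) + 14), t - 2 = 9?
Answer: 498560/11 ≈ 45324.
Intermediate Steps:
t = 11 (t = 2 + 9 = 11)
X(V, Z) = 11
I(F, q) = -3*F/q (I(F, q) = -4*(F + F/2)/(q + q) = -4*(F + F*(½))/(2*q) = -4*(F + F/2)*1/(2*q) = -4*3*F/2*1/(2*q) = -3*F/q)
O = 1225 (O = (58 - 9)*(11 + 14) = 49*25 = 1225)
O*37 + I(-5, -11) = 1225*37 - 3*(-5)/(-11) = 45325 - 3*(-5)*(-1/11) = 45325 - 15/11 = 498560/11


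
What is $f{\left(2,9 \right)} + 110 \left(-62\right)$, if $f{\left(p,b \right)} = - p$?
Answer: $-6822$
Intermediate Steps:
$f{\left(2,9 \right)} + 110 \left(-62\right) = \left(-1\right) 2 + 110 \left(-62\right) = -2 - 6820 = -6822$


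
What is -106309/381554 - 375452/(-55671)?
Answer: 1783595897/275863542 ≈ 6.4655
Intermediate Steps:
-106309/381554 - 375452/(-55671) = -106309*1/381554 - 375452*(-1/55671) = -106309/381554 + 4876/723 = 1783595897/275863542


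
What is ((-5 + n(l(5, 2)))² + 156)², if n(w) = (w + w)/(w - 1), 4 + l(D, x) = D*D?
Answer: 270306481/10000 ≈ 27031.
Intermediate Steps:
l(D, x) = -4 + D² (l(D, x) = -4 + D*D = -4 + D²)
n(w) = 2*w/(-1 + w) (n(w) = (2*w)/(-1 + w) = 2*w/(-1 + w))
((-5 + n(l(5, 2)))² + 156)² = ((-5 + 2*(-4 + 5²)/(-1 + (-4 + 5²)))² + 156)² = ((-5 + 2*(-4 + 25)/(-1 + (-4 + 25)))² + 156)² = ((-5 + 2*21/(-1 + 21))² + 156)² = ((-5 + 2*21/20)² + 156)² = ((-5 + 2*21*(1/20))² + 156)² = ((-5 + 21/10)² + 156)² = ((-29/10)² + 156)² = (841/100 + 156)² = (16441/100)² = 270306481/10000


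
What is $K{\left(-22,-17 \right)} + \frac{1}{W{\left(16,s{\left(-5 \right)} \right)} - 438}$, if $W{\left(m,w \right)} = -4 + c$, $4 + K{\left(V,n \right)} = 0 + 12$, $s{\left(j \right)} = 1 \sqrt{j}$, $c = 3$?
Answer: $\frac{3511}{439} \approx 7.9977$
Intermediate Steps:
$s{\left(j \right)} = \sqrt{j}$
$K{\left(V,n \right)} = 8$ ($K{\left(V,n \right)} = -4 + \left(0 + 12\right) = -4 + 12 = 8$)
$W{\left(m,w \right)} = -1$ ($W{\left(m,w \right)} = -4 + 3 = -1$)
$K{\left(-22,-17 \right)} + \frac{1}{W{\left(16,s{\left(-5 \right)} \right)} - 438} = 8 + \frac{1}{-1 - 438} = 8 + \frac{1}{-439} = 8 - \frac{1}{439} = \frac{3511}{439}$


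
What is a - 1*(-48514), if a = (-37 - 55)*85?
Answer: 40694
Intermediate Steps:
a = -7820 (a = -92*85 = -7820)
a - 1*(-48514) = -7820 - 1*(-48514) = -7820 + 48514 = 40694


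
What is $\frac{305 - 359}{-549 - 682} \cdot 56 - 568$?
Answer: $- \frac{696184}{1231} \approx -565.54$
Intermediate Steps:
$\frac{305 - 359}{-549 - 682} \cdot 56 - 568 = - \frac{54}{-1231} \cdot 56 - 568 = \left(-54\right) \left(- \frac{1}{1231}\right) 56 - 568 = \frac{54}{1231} \cdot 56 - 568 = \frac{3024}{1231} - 568 = - \frac{696184}{1231}$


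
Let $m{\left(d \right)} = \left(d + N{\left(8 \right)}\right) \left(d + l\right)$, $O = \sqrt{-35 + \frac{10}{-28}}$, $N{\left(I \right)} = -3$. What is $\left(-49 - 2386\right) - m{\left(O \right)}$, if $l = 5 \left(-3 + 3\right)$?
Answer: $- \frac{33595}{14} + \frac{9 i \sqrt{770}}{14} \approx -2399.6 + 17.839 i$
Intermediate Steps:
$l = 0$ ($l = 5 \cdot 0 = 0$)
$O = \frac{3 i \sqrt{770}}{14}$ ($O = \sqrt{-35 + 10 \left(- \frac{1}{28}\right)} = \sqrt{-35 - \frac{5}{14}} = \sqrt{- \frac{495}{14}} = \frac{3 i \sqrt{770}}{14} \approx 5.9462 i$)
$m{\left(d \right)} = d \left(-3 + d\right)$ ($m{\left(d \right)} = \left(d - 3\right) \left(d + 0\right) = \left(-3 + d\right) d = d \left(-3 + d\right)$)
$\left(-49 - 2386\right) - m{\left(O \right)} = \left(-49 - 2386\right) - \frac{3 i \sqrt{770}}{14} \left(-3 + \frac{3 i \sqrt{770}}{14}\right) = \left(-49 - 2386\right) - \frac{3 i \sqrt{770} \left(-3 + \frac{3 i \sqrt{770}}{14}\right)}{14} = -2435 - \frac{3 i \sqrt{770} \left(-3 + \frac{3 i \sqrt{770}}{14}\right)}{14}$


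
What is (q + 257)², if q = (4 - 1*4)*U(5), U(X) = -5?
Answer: 66049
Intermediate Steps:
q = 0 (q = (4 - 1*4)*(-5) = (4 - 4)*(-5) = 0*(-5) = 0)
(q + 257)² = (0 + 257)² = 257² = 66049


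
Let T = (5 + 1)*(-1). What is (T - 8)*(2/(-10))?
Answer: 14/5 ≈ 2.8000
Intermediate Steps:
T = -6 (T = 6*(-1) = -6)
(T - 8)*(2/(-10)) = (-6 - 8)*(2/(-10)) = -28*(-1)/10 = -14*(-⅕) = 14/5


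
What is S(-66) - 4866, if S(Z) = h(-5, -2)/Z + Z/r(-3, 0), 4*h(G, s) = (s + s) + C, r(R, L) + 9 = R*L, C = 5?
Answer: -427563/88 ≈ -4858.7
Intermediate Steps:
r(R, L) = -9 + L*R (r(R, L) = -9 + R*L = -9 + L*R)
h(G, s) = 5/4 + s/2 (h(G, s) = ((s + s) + 5)/4 = (2*s + 5)/4 = (5 + 2*s)/4 = 5/4 + s/2)
S(Z) = -Z/9 + 1/(4*Z) (S(Z) = (5/4 + (½)*(-2))/Z + Z/(-9 + 0*(-3)) = (5/4 - 1)/Z + Z/(-9 + 0) = 1/(4*Z) + Z/(-9) = 1/(4*Z) + Z*(-⅑) = 1/(4*Z) - Z/9 = -Z/9 + 1/(4*Z))
S(-66) - 4866 = (-⅑*(-66) + (¼)/(-66)) - 4866 = (22/3 + (¼)*(-1/66)) - 4866 = (22/3 - 1/264) - 4866 = 645/88 - 4866 = -427563/88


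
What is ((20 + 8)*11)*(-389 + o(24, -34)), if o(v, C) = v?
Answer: -112420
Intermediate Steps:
((20 + 8)*11)*(-389 + o(24, -34)) = ((20 + 8)*11)*(-389 + 24) = (28*11)*(-365) = 308*(-365) = -112420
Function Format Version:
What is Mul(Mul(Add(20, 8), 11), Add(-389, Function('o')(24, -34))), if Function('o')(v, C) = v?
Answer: -112420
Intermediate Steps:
Mul(Mul(Add(20, 8), 11), Add(-389, Function('o')(24, -34))) = Mul(Mul(Add(20, 8), 11), Add(-389, 24)) = Mul(Mul(28, 11), -365) = Mul(308, -365) = -112420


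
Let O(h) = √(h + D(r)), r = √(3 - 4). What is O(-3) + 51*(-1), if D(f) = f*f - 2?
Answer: -51 + I*√6 ≈ -51.0 + 2.4495*I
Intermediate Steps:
r = I (r = √(-1) = I ≈ 1.0*I)
D(f) = -2 + f² (D(f) = f² - 2 = -2 + f²)
O(h) = √(-3 + h) (O(h) = √(h + (-2 + I²)) = √(h + (-2 - 1)) = √(h - 3) = √(-3 + h))
O(-3) + 51*(-1) = √(-3 - 3) + 51*(-1) = √(-6) - 51 = I*√6 - 51 = -51 + I*√6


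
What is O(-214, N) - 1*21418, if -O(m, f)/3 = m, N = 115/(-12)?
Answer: -20776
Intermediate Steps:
N = -115/12 (N = 115*(-1/12) = -115/12 ≈ -9.5833)
O(m, f) = -3*m
O(-214, N) - 1*21418 = -3*(-214) - 1*21418 = 642 - 21418 = -20776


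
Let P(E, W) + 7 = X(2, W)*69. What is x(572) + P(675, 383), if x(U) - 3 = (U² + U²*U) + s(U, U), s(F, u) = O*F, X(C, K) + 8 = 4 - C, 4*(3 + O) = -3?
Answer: 187473869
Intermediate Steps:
O = -15/4 (O = -3 + (¼)*(-3) = -3 - ¾ = -15/4 ≈ -3.7500)
X(C, K) = -4 - C (X(C, K) = -8 + (4 - C) = -4 - C)
s(F, u) = -15*F/4
x(U) = 3 + U² + U³ - 15*U/4 (x(U) = 3 + ((U² + U²*U) - 15*U/4) = 3 + ((U² + U³) - 15*U/4) = 3 + (U² + U³ - 15*U/4) = 3 + U² + U³ - 15*U/4)
P(E, W) = -421 (P(E, W) = -7 + (-4 - 1*2)*69 = -7 + (-4 - 2)*69 = -7 - 6*69 = -7 - 414 = -421)
x(572) + P(675, 383) = (3 + 572² + 572³ - 15/4*572) - 421 = (3 + 327184 + 187149248 - 2145) - 421 = 187474290 - 421 = 187473869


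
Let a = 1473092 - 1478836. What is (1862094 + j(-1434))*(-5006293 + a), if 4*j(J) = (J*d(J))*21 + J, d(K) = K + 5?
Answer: -63251716482594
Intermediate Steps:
d(K) = 5 + K
a = -5744
j(J) = J/4 + 21*J*(5 + J)/4 (j(J) = ((J*(5 + J))*21 + J)/4 = (21*J*(5 + J) + J)/4 = (J + 21*J*(5 + J))/4 = J/4 + 21*J*(5 + J)/4)
(1862094 + j(-1434))*(-5006293 + a) = (1862094 + (1/4)*(-1434)*(106 + 21*(-1434)))*(-5006293 - 5744) = (1862094 + (1/4)*(-1434)*(106 - 30114))*(-5012037) = (1862094 + (1/4)*(-1434)*(-30008))*(-5012037) = (1862094 + 10757868)*(-5012037) = 12619962*(-5012037) = -63251716482594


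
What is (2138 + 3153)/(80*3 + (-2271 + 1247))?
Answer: -5291/784 ≈ -6.7487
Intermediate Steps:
(2138 + 3153)/(80*3 + (-2271 + 1247)) = 5291/(240 - 1024) = 5291/(-784) = 5291*(-1/784) = -5291/784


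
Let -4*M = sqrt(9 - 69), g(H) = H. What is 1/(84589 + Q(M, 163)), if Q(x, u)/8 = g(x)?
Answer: 84589/7155299161 + 4*I*sqrt(15)/7155299161 ≈ 1.1822e-5 + 2.1651e-9*I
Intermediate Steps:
M = -I*sqrt(15)/2 (M = -sqrt(9 - 69)/4 = -I*sqrt(15)/2 ≈ -1.9365*I)
Q(x, u) = 8*x
1/(84589 + Q(M, 163)) = 1/(84589 + 8*(-I*sqrt(15)/2)) = 1/(84589 - 4*I*sqrt(15))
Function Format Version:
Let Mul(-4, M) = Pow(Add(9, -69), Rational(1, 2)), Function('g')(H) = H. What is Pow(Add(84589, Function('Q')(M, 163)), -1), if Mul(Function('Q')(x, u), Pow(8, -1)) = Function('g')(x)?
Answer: Add(Rational(84589, 7155299161), Mul(Rational(4, 7155299161), I, Pow(15, Rational(1, 2)))) ≈ Add(1.1822e-5, Mul(2.1651e-9, I))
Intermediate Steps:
M = Mul(Rational(-1, 2), I, Pow(15, Rational(1, 2))) (M = Mul(Rational(-1, 4), Pow(Add(9, -69), Rational(1, 2))) = Mul(Rational(-1, 4), Pow(-60, Rational(1, 2))) = Mul(Rational(-1, 4), Mul(2, I, Pow(15, Rational(1, 2)))) = Mul(Rational(-1, 2), I, Pow(15, Rational(1, 2))) ≈ Mul(-1.9365, I))
Function('Q')(x, u) = Mul(8, x)
Pow(Add(84589, Function('Q')(M, 163)), -1) = Pow(Add(84589, Mul(8, Mul(Rational(-1, 2), I, Pow(15, Rational(1, 2))))), -1) = Pow(Add(84589, Mul(-4, I, Pow(15, Rational(1, 2)))), -1)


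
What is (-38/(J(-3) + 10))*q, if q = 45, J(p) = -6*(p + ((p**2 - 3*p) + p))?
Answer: 855/31 ≈ 27.581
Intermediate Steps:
J(p) = -6*p**2 + 6*p (J(p) = -6*(p + (p**2 - 2*p)) = -6*(p**2 - p) = -6*p**2 + 6*p)
(-38/(J(-3) + 10))*q = (-38/(6*(-3)*(1 - 1*(-3)) + 10))*45 = (-38/(6*(-3)*(1 + 3) + 10))*45 = (-38/(6*(-3)*4 + 10))*45 = (-38/(-72 + 10))*45 = (-38/(-62))*45 = -1/62*(-38)*45 = (19/31)*45 = 855/31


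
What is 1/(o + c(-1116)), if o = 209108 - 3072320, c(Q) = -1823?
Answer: -1/2865035 ≈ -3.4904e-7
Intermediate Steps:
o = -2863212
1/(o + c(-1116)) = 1/(-2863212 - 1823) = 1/(-2865035) = -1/2865035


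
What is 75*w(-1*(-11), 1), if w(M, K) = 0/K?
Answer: 0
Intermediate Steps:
w(M, K) = 0
75*w(-1*(-11), 1) = 75*0 = 0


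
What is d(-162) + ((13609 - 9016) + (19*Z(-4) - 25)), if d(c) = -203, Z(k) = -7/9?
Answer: 39152/9 ≈ 4350.2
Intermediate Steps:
Z(k) = -7/9 (Z(k) = -7*1/9 = -7/9)
d(-162) + ((13609 - 9016) + (19*Z(-4) - 25)) = -203 + ((13609 - 9016) + (19*(-7/9) - 25)) = -203 + (4593 + (-133/9 - 25)) = -203 + (4593 - 358/9) = -203 + 40979/9 = 39152/9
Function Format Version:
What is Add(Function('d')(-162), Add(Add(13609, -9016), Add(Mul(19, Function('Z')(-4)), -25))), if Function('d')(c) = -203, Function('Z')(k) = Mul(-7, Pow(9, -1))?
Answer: Rational(39152, 9) ≈ 4350.2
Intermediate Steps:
Function('Z')(k) = Rational(-7, 9) (Function('Z')(k) = Mul(-7, Rational(1, 9)) = Rational(-7, 9))
Add(Function('d')(-162), Add(Add(13609, -9016), Add(Mul(19, Function('Z')(-4)), -25))) = Add(-203, Add(Add(13609, -9016), Add(Mul(19, Rational(-7, 9)), -25))) = Add(-203, Add(4593, Add(Rational(-133, 9), -25))) = Add(-203, Add(4593, Rational(-358, 9))) = Add(-203, Rational(40979, 9)) = Rational(39152, 9)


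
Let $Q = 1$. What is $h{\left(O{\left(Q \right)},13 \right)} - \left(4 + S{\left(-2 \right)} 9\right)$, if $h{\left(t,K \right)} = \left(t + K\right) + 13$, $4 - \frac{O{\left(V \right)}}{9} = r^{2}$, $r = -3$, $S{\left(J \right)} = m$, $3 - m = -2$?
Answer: $-68$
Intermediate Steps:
$m = 5$ ($m = 3 - -2 = 3 + 2 = 5$)
$S{\left(J \right)} = 5$
$O{\left(V \right)} = -45$ ($O{\left(V \right)} = 36 - 9 \left(-3\right)^{2} = 36 - 81 = -45$)
$h{\left(t,K \right)} = 13 + K + t$ ($h{\left(t,K \right)} = \left(K + t\right) + 13 = 13 + K + t$)
$h{\left(O{\left(Q \right)},13 \right)} - \left(4 + S{\left(-2 \right)} 9\right) = \left(13 + 13 - 45\right) - \left(4 + 5 \cdot 9\right) = -19 - \left(4 + 45\right) = -19 - 49 = -68$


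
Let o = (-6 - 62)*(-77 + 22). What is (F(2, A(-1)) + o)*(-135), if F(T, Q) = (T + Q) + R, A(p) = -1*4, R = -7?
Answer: -503685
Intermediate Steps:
A(p) = -4
F(T, Q) = -7 + Q + T (F(T, Q) = (T + Q) - 7 = (Q + T) - 7 = -7 + Q + T)
o = 3740 (o = -68*(-55) = 3740)
(F(2, A(-1)) + o)*(-135) = ((-7 - 4 + 2) + 3740)*(-135) = (-9 + 3740)*(-135) = 3731*(-135) = -503685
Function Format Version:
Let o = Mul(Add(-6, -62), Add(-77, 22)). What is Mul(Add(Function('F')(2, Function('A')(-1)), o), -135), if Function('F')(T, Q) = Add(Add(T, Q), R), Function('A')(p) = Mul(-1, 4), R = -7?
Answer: -503685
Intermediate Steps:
Function('A')(p) = -4
Function('F')(T, Q) = Add(-7, Q, T) (Function('F')(T, Q) = Add(Add(T, Q), -7) = Add(Add(Q, T), -7) = Add(-7, Q, T))
o = 3740 (o = Mul(-68, -55) = 3740)
Mul(Add(Function('F')(2, Function('A')(-1)), o), -135) = Mul(Add(Add(-7, -4, 2), 3740), -135) = Mul(Add(-9, 3740), -135) = Mul(3731, -135) = -503685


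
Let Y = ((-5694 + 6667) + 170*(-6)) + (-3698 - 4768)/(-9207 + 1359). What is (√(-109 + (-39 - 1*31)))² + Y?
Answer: -294197/1308 ≈ -224.92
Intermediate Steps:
Y = -60065/1308 (Y = (973 - 1020) - 8466/(-7848) = -47 - 8466*(-1/7848) = -47 + 1411/1308 = -60065/1308 ≈ -45.921)
(√(-109 + (-39 - 1*31)))² + Y = (√(-109 + (-39 - 1*31)))² - 60065/1308 = (√(-109 + (-39 - 31)))² - 60065/1308 = (√(-109 - 70))² - 60065/1308 = (√(-179))² - 60065/1308 = (I*√179)² - 60065/1308 = -179 - 60065/1308 = -294197/1308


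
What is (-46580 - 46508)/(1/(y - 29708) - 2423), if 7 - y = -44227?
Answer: 1352196288/35196497 ≈ 38.418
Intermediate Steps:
y = 44234 (y = 7 - 1*(-44227) = 7 + 44227 = 44234)
(-46580 - 46508)/(1/(y - 29708) - 2423) = (-46580 - 46508)/(1/(44234 - 29708) - 2423) = -93088/(1/14526 - 2423) = -93088/(-35196497/14526) = -93088*(-14526/35196497) = 1352196288/35196497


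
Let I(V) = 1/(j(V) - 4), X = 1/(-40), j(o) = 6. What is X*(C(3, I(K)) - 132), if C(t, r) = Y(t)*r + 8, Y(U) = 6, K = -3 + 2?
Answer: 121/40 ≈ 3.0250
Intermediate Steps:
K = -1
X = -1/40 ≈ -0.025000
I(V) = ½ (I(V) = 1/(6 - 4) = 1/2 = ½)
C(t, r) = 8 + 6*r (C(t, r) = 6*r + 8 = 8 + 6*r)
X*(C(3, I(K)) - 132) = -((8 + 6*(½)) - 132)/40 = -((8 + 3) - 132)/40 = -(11 - 132)/40 = -1/40*(-121) = 121/40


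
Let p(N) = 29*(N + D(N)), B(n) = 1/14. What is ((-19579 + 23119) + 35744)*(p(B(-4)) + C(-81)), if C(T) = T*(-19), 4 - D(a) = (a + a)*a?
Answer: 455593384/7 ≈ 6.5085e+7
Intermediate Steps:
D(a) = 4 - 2*a² (D(a) = 4 - (a + a)*a = 4 - 2*a*a = 4 - 2*a²)
C(T) = -19*T
B(n) = 1/14
p(N) = 116 - 58*N² + 29*N (p(N) = 29*(N + (4 - 2*N²)) = 29*(4 + N - 2*N²) = 116 - 58*N² + 29*N)
((-19579 + 23119) + 35744)*(p(B(-4)) + C(-81)) = ((-19579 + 23119) + 35744)*((116 - 58*(1/14)² + 29*(1/14)) - 19*(-81)) = (3540 + 35744)*((116 - 58*1/196 + 29/14) + 1539) = 39284*((116 - 29/98 + 29/14) + 1539) = 39284*(5771/49 + 1539) = 39284*(81182/49) = 455593384/7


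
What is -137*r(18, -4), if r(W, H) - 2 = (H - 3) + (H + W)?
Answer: -1233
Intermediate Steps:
r(W, H) = -1 + W + 2*H (r(W, H) = 2 + ((H - 3) + (H + W)) = 2 + ((-3 + H) + (H + W)) = 2 + (-3 + W + 2*H) = -1 + W + 2*H)
-137*r(18, -4) = -137*(-1 + 18 + 2*(-4)) = -137*(-1 + 18 - 8) = -137*9 = -1233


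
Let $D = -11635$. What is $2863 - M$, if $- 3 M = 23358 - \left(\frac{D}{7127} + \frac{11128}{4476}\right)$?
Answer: $\frac{254774127262}{23925339} \approx 10649.0$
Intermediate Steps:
$M = - \frac{186275881705}{23925339}$ ($M = - \frac{23358 - \left(- \frac{11635}{7127} + \frac{11128}{4476}\right)}{3} = - \frac{23358 - \left(\left(-11635\right) \frac{1}{7127} + 11128 \cdot \frac{1}{4476}\right)}{3} = - \frac{23358 - \left(- \frac{11635}{7127} + \frac{2782}{1119}\right)}{3} = - \frac{23358 - \frac{6807749}{7975113}}{3} = \left(- \frac{1}{3}\right) \frac{186275881705}{7975113} = - \frac{186275881705}{23925339} \approx -7785.7$)
$2863 - M = 2863 - - \frac{186275881705}{23925339} = 2863 + \frac{186275881705}{23925339} = \frac{254774127262}{23925339}$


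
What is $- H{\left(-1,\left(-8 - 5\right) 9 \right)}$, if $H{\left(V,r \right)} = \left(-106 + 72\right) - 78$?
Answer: $112$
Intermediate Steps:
$H{\left(V,r \right)} = -112$ ($H{\left(V,r \right)} = -34 - 78 = -112$)
$- H{\left(-1,\left(-8 - 5\right) 9 \right)} = \left(-1\right) \left(-112\right) = 112$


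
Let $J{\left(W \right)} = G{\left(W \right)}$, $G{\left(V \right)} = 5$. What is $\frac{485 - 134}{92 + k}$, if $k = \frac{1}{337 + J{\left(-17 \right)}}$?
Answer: $\frac{120042}{31465} \approx 3.8151$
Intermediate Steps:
$J{\left(W \right)} = 5$
$k = \frac{1}{342}$ ($k = \frac{1}{337 + 5} = \frac{1}{342} \approx 0.002924$)
$\frac{485 - 134}{92 + k} = \frac{485 - 134}{92 + \frac{1}{342}} = \frac{351}{\frac{31465}{342}} = 351 \cdot \frac{342}{31465} = \frac{120042}{31465}$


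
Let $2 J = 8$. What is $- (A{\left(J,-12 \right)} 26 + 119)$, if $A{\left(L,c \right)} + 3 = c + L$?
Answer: $167$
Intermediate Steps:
$J = 4$ ($J = \frac{1}{2} \cdot 8 = 4$)
$A{\left(L,c \right)} = -3 + L + c$ ($A{\left(L,c \right)} = -3 + \left(c + L\right) = -3 + \left(L + c\right) = -3 + L + c$)
$- (A{\left(J,-12 \right)} 26 + 119) = - (\left(-3 + 4 - 12\right) 26 + 119) = - (\left(-11\right) 26 + 119) = - (-286 + 119) = \left(-1\right) \left(-167\right) = 167$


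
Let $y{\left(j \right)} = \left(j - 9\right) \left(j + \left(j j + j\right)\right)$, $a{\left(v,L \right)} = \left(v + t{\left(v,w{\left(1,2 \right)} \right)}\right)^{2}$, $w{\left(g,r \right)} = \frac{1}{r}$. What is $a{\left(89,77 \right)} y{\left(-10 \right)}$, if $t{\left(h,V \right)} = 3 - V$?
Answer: $-12725820$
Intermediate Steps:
$a{\left(v,L \right)} = \left(\frac{5}{2} + v\right)^{2}$ ($a{\left(v,L \right)} = \left(v + \left(3 - \frac{1}{2}\right)\right)^{2} = \left(v + \frac{5}{2}\right)^{2} = \left(\frac{5}{2} + v\right)^{2}$)
$y{\left(j \right)} = \left(-9 + j\right) \left(j^{2} + 2 j\right)$ ($y{\left(j \right)} = \left(-9 + j\right) \left(j + \left(j^{2} + j\right)\right) = \left(-9 + j\right) \left(j + \left(j + j^{2}\right)\right) = \left(-9 + j\right) \left(j^{2} + 2 j\right)$)
$a{\left(89,77 \right)} y{\left(-10 \right)} = \frac{\left(5 + 2 \cdot 89\right)^{2}}{4} \left(- 10 \left(-18 + \left(-10\right)^{2} - -70\right)\right) = \frac{\left(5 + 178\right)^{2}}{4} \left(- 10 \left(-18 + 100 + 70\right)\right) = \frac{183^{2}}{4} \left(\left(-10\right) 152\right) = \frac{1}{4} \cdot 33489 \left(-1520\right) = \frac{33489}{4} \left(-1520\right) = -12725820$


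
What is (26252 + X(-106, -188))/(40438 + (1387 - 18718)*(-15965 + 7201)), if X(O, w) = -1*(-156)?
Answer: 13204/75964661 ≈ 0.00017382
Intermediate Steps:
X(O, w) = 156
(26252 + X(-106, -188))/(40438 + (1387 - 18718)*(-15965 + 7201)) = (26252 + 156)/(40438 + (1387 - 18718)*(-15965 + 7201)) = 26408/(40438 - 17331*(-8764)) = 26408/(40438 + 151888884) = 26408/151929322 = 26408*(1/151929322) = 13204/75964661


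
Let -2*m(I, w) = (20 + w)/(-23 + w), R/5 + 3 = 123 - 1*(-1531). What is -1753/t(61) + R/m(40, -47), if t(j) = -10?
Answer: -11509669/270 ≈ -42628.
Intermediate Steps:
R = 8255 (R = -15 + 5*(123 - 1*(-1531)) = -15 + 5*(123 + 1531) = -15 + 5*1654 = -15 + 8270 = 8255)
m(I, w) = -(20 + w)/(2*(-23 + w))
-1753/t(61) + R/m(40, -47) = -1753/(-10) + 8255/(((-20 - 1*(-47))/(2*(-23 - 47)))) = -1753*(-⅒) + 8255/(((½)*(-20 + 47)/(-70))) = 1753/10 + 8255/(((½)*(-1/70)*27)) = 1753/10 + 8255/(-27/140) = 1753/10 + 8255*(-140/27) = 1753/10 - 1155700/27 = -11509669/270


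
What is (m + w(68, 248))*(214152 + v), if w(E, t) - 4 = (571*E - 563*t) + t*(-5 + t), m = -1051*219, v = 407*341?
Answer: -95539528483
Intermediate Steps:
v = 138787
m = -230169
w(E, t) = 4 - 563*t + 571*E + t*(-5 + t) (w(E, t) = 4 + ((571*E - 563*t) + t*(-5 + t)) = 4 + ((-563*t + 571*E) + t*(-5 + t)) = 4 + (-563*t + 571*E + t*(-5 + t)) = 4 - 563*t + 571*E + t*(-5 + t))
(m + w(68, 248))*(214152 + v) = (-230169 + (4 + 248**2 - 568*248 + 571*68))*(214152 + 138787) = (-230169 + (4 + 61504 - 140864 + 38828))*352939 = (-230169 - 40528)*352939 = -270697*352939 = -95539528483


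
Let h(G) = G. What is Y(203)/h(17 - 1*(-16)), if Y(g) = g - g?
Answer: 0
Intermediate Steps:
Y(g) = 0
Y(203)/h(17 - 1*(-16)) = 0/(17 - 1*(-16)) = 0/(17 + 16) = 0/33 = 0*(1/33) = 0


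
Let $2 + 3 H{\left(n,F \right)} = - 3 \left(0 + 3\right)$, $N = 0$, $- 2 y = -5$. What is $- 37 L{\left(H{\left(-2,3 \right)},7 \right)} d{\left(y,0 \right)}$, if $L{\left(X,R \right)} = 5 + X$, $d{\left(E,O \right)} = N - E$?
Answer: $\frac{370}{3} \approx 123.33$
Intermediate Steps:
$y = \frac{5}{2}$ ($y = \left(- \frac{1}{2}\right) \left(-5\right) = \frac{5}{2} \approx 2.5$)
$H{\left(n,F \right)} = - \frac{11}{3}$ ($H{\left(n,F \right)} = - \frac{2}{3} + \frac{\left(-3\right) \left(0 + 3\right)}{3} = - \frac{2}{3} + \frac{\left(-3\right) 3}{3} = - \frac{2}{3} + \frac{1}{3} \left(-9\right) = - \frac{2}{3} - 3 = - \frac{11}{3}$)
$d{\left(E,O \right)} = - E$ ($d{\left(E,O \right)} = 0 - E = - E$)
$- 37 L{\left(H{\left(-2,3 \right)},7 \right)} d{\left(y,0 \right)} = - 37 \left(5 - \frac{11}{3}\right) \left(\left(-1\right) \frac{5}{2}\right) = \left(-37\right) \frac{4}{3} \left(- \frac{5}{2}\right) = \left(- \frac{148}{3}\right) \left(- \frac{5}{2}\right) = \frac{370}{3}$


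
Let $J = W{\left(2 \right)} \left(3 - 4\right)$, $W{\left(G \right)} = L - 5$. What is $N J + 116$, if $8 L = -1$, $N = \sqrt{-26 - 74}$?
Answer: $116 + \frac{205 i}{4} \approx 116.0 + 51.25 i$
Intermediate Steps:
$N = 10 i$ ($N = \sqrt{-100} = 10 i \approx 10.0 i$)
$L = - \frac{1}{8}$ ($L = \frac{1}{8} \left(-1\right) = - \frac{1}{8} \approx -0.125$)
$W{\left(G \right)} = - \frac{41}{8}$ ($W{\left(G \right)} = - \frac{1}{8} - 5 = - \frac{41}{8}$)
$J = \frac{41}{8}$ ($J = - \frac{41 \left(3 - 4\right)}{8} = \left(- \frac{41}{8}\right) \left(-1\right) = \frac{41}{8} \approx 5.125$)
$N J + 116 = 10 i \frac{41}{8} + 116 = \frac{205 i}{4} + 116 = 116 + \frac{205 i}{4}$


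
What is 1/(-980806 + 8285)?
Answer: -1/972521 ≈ -1.0283e-6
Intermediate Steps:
1/(-980806 + 8285) = 1/(-972521) = -1/972521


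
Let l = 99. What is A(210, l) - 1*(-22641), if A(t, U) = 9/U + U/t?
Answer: 17434003/770 ≈ 22642.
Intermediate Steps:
A(210, l) - 1*(-22641) = (9/99 + 99/210) - 1*(-22641) = (9*(1/99) + 99*(1/210)) + 22641 = (1/11 + 33/70) + 22641 = 433/770 + 22641 = 17434003/770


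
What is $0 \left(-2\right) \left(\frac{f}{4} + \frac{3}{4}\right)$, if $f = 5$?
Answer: $0$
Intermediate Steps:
$0 \left(-2\right) \left(\frac{f}{4} + \frac{3}{4}\right) = 0 \left(-2\right) \left(\frac{5}{4} + \frac{3}{4}\right) = 0 \left(5 \cdot \frac{1}{4} + 3 \cdot \frac{1}{4}\right) = 0 \left(\frac{5}{4} + \frac{3}{4}\right) = 0 \cdot 2 = 0$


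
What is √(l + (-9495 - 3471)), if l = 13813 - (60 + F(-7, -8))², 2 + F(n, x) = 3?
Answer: I*√2874 ≈ 53.61*I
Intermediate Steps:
F(n, x) = 1 (F(n, x) = -2 + 3 = 1)
l = 10092 (l = 13813 - (60 + 1)² = 13813 - 1*61² = 13813 - 1*3721 = 13813 - 3721 = 10092)
√(l + (-9495 - 3471)) = √(10092 + (-9495 - 3471)) = √(10092 - 12966) = √(-2874) = I*√2874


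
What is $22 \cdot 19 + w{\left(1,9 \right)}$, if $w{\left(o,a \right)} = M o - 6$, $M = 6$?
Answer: $418$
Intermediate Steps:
$w{\left(o,a \right)} = -6 + 6 o$ ($w{\left(o,a \right)} = 6 o - 6 = -6 + 6 o$)
$22 \cdot 19 + w{\left(1,9 \right)} = 22 \cdot 19 + \left(-6 + 6 \cdot 1\right) = 418 + \left(-6 + 6\right) = 418 + 0 = 418$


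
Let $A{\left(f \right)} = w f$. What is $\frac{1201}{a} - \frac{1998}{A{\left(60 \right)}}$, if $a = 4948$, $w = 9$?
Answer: $- \frac{85533}{24740} \approx -3.4573$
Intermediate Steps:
$A{\left(f \right)} = 9 f$
$\frac{1201}{a} - \frac{1998}{A{\left(60 \right)}} = \frac{1201}{4948} - \frac{1998}{9 \cdot 60} = 1201 \cdot \frac{1}{4948} - \frac{1998}{540} = \frac{1201}{4948} - \frac{37}{10} = - \frac{85533}{24740}$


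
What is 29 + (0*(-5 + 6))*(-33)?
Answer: 29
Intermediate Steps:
29 + (0*(-5 + 6))*(-33) = 29 + (0*1)*(-33) = 29 + 0*(-33) = 29 + 0 = 29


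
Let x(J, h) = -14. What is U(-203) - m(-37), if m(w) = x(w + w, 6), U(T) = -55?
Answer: -41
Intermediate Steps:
m(w) = -14
U(-203) - m(-37) = -55 - 1*(-14) = -55 + 14 = -41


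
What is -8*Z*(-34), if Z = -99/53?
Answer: -26928/53 ≈ -508.08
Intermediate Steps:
Z = -99/53 (Z = -99*1/53 = -99/53 ≈ -1.8679)
-8*Z*(-34) = -8*(-99/53)*(-34) = (792/53)*(-34) = -26928/53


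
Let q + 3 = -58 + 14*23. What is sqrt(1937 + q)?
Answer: sqrt(2198) ≈ 46.883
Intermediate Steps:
q = 261 (q = -3 + (-58 + 14*23) = -3 + (-58 + 322) = -3 + 264 = 261)
sqrt(1937 + q) = sqrt(1937 + 261) = sqrt(2198)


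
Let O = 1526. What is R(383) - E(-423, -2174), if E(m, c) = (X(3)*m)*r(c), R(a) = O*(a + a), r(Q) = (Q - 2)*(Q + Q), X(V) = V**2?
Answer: 36020140052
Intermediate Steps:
r(Q) = 2*Q*(-2 + Q) (r(Q) = (-2 + Q)*(2*Q) = 2*Q*(-2 + Q))
R(a) = 3052*a (R(a) = 1526*(a + a) = 1526*(2*a) = 3052*a)
E(m, c) = 18*c*m*(-2 + c) (E(m, c) = (3**2*m)*(2*c*(-2 + c)) = (9*m)*(2*c*(-2 + c)) = 18*c*m*(-2 + c))
R(383) - E(-423, -2174) = 3052*383 - 18*(-2174)*(-423)*(-2 - 2174) = 1168916 - 18*(-2174)*(-423)*(-2176) = 1168916 - 1*(-36018971136) = 1168916 + 36018971136 = 36020140052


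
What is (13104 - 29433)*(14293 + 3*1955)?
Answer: -329159982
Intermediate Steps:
(13104 - 29433)*(14293 + 3*1955) = -16329*(14293 + 5865) = -16329*20158 = -329159982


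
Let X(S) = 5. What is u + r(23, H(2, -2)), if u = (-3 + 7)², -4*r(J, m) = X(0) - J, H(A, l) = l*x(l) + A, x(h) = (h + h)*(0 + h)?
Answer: 41/2 ≈ 20.500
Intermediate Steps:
x(h) = 2*h² (x(h) = (2*h)*h = 2*h²)
H(A, l) = A + 2*l³ (H(A, l) = l*(2*l²) + A = 2*l³ + A = A + 2*l³)
r(J, m) = -5/4 + J/4 (r(J, m) = -(5 - J)/4 = -5/4 + J/4)
u = 16 (u = 4² = 16)
u + r(23, H(2, -2)) = 16 + (-5/4 + (¼)*23) = 16 + (-5/4 + 23/4) = 16 + 9/2 = 41/2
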